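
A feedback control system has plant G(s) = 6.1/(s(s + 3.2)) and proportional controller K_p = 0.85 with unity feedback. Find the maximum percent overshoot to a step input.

Closed-loop characteristic equation: s² + 3.2s + 5.185 = 0, so ω_n = 2.277 rad/s and ζ = 3.2/(2·2.277) = 0.7027.
%OS = 100·exp(−πζ/√(1−ζ²)) = 100·exp(−π·0.7027/√0.5063) = 4.49%.

4.49%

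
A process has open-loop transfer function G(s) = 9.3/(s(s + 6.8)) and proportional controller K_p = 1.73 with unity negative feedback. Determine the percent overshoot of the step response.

0.661%

Closed-loop characteristic equation: s² + 6.8s + 16.09 = 0, so ω_n = 4.011 rad/s and ζ = 6.8/(2·4.011) = 0.8476.
%OS = 100·exp(−πζ/√(1−ζ²)) = 100·exp(−π·0.8476/√0.2815) = 0.661%.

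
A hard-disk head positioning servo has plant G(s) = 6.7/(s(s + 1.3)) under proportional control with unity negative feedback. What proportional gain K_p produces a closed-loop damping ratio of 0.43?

Closed-loop characteristic equation: s² + 1.3s + K_p·6.7 = 0.
So ω_n = √(6.7K_p) and 2ζω_n = 1.3, giving ζ = 1.3/(2√(6.7K_p)).
Setting ζ = 0.43: √(6.7K_p) = 1.3/(2·0.43) = 1.512, so K_p = 2.285/6.7 = 0.341.

K_p = 0.341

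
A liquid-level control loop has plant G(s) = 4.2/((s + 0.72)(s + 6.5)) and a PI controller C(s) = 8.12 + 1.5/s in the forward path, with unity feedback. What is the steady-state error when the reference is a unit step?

The open loop C(s)G(s) has a pole at the origin (type 1), so the static position error constant is infinite and e_ss = 1/(1+∞) = 0.

0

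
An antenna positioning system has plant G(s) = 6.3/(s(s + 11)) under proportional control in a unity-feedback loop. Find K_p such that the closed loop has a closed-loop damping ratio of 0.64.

Closed-loop characteristic equation: s² + 11s + K_p·6.3 = 0.
So ω_n = √(6.3K_p) and 2ζω_n = 11, giving ζ = 11/(2√(6.3K_p)).
Setting ζ = 0.64: √(6.3K_p) = 11/(2·0.64) = 8.594, so K_p = 73.85/6.3 = 11.7.

K_p = 11.7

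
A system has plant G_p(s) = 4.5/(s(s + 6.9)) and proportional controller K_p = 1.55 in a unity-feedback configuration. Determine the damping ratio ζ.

ζ = 1.31

With unity feedback the closed-loop characteristic equation is s² + 6.9s + 1.55·4.5 = s² + 6.9s + 6.975 = 0.
So ω_n² = 6.975 ⇒ ω_n = 2.641 rad/s, and ζ = 6.9/(2ω_n) = 1.31.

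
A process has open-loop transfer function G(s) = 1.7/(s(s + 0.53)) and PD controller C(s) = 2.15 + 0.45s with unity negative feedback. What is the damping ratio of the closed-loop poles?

ζ = 0.339

Forward path: (2.15 + 0.45s)·1.7/(s(s+0.53)). The closed-loop characteristic equation is s² + (0.53 + 1.7·0.45)s + 1.7·2.15 = 0.
That is s² + 1.295s + 3.655 = 0, so ω_n = 1.912 rad/s and ζ = 1.295/(2·1.912) = 0.3387.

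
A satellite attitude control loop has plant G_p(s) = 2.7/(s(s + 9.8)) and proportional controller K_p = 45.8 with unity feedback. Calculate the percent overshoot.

The closed-loop denominator s² + 9.8s + 123.7 gives ω_n = √123.7 = 11.12 and ζ = 9.8/(2ω_n) = 0.4406.
%OS = 100·exp(−πζ/√(1−ζ²)) = 100·exp(−π·0.4406/√0.8058) = 21.4%.

21.4%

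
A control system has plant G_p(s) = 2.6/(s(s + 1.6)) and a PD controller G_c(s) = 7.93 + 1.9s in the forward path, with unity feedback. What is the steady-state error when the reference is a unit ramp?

The loop has one pole at the origin (type 1). Velocity error constant K_v = lim_{s→0} s·G_c(s)G_p(s) = 7.93·2.6/1.6 = 12.89.
Steady-state error to a unit ramp: e_ss = 1/K_v = 0.0776.

0.0776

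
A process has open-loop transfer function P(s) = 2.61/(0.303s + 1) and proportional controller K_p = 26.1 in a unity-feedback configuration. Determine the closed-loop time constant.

τ = 0.00438 s

Closed loop: T(s) = K_p·P/(1+K_p·P) = 68.12/(0.303s + 1 + 68.12), with pole at s = −(1 + 68.12)/0.303 = −228.1.
Closed-loop time constant τ = 1/228.1 = 0.00438 s.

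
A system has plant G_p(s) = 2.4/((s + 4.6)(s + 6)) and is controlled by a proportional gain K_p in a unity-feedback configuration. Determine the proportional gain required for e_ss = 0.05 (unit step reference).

For a type-0 loop with proportional control, e_ss = 1/(1 + K_p·G_p(0)).
G_p(0) = 0.08696. Require 1/(1 + K_p·0.08696) = 0.05, so 1 + 0.08696·K_p = 20.
K_p = (20 − 1)/0.08696 = 218.

K_p = 218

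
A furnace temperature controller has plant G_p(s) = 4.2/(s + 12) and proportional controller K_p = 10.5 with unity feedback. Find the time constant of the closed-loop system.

τ = 0.0178 s

Closed-loop transfer function: T(s) = K_p·G_p(s)/(1 + K_p·G_p(s)) = 44.1/(s + 12 + 44.1) = 44.1/(s + 56.1).
Time constant τ = 1/56.1 = 0.0178 s.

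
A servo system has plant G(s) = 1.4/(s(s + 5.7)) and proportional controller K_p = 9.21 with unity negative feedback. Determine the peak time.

Closed-loop characteristic equation: s² + 5.7s + 12.89 = 0, so ω_n = 3.591 rad/s and ζ = 5.7/(2·3.591) = 0.7937.
Damped frequency ω_d = ω_n√(1−ζ²) = 2.184 rad/s, so peak time T_p = π/ω_d = 1.44 s.

T_p = 1.44 s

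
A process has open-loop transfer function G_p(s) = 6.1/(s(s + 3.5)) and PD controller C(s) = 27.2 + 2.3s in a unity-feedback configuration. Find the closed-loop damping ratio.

ζ = 0.68

Forward path: (27.2 + 2.3s)·6.1/(s(s+3.5)). The closed-loop characteristic equation is s² + (3.5 + 6.1·2.3)s + 6.1·27.2 = 0.
That is s² + 17.53s + 165.9 = 0, so ω_n = 12.88 rad/s and ζ = 17.53/(2·12.88) = 0.6805.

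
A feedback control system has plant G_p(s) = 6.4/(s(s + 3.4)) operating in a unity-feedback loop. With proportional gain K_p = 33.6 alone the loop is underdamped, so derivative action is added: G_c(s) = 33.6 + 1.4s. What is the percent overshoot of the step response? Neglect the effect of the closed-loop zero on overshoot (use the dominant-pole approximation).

Forward path: (33.6 + 1.4s)·6.4/(s(s+3.4)). The closed-loop characteristic equation is s² + (3.4 + 6.4·1.4)s + 6.4·33.6 = 0.
That is s² + 12.36s + 215 = 0, so ω_n = 14.66 rad/s and ζ = 12.36/(2·14.66) = 0.4214.
%OS = 100·exp(−πζ/√(1−ζ²)) = 23.2%.

23.2%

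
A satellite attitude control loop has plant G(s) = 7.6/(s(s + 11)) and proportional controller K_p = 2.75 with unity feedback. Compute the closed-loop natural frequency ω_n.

ω_n = 4.57 rad/s

1 + K_p·G(s) = 0 gives s² + 11s + 20.9 = 0.
Matching s² + 2ζω_n s + ω_n²: ω_n = √20.9 = 4.572 rad/s and 2ζω_n = 11, so ζ = 11/(2·4.572) = 1.2.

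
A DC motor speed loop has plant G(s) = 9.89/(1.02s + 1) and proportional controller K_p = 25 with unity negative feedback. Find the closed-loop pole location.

Closed loop: T(s) = K_p·G/(1+K_p·G) = 247.2/(1.02s + 1 + 247.2), with pole at s = −(1 + 247.2)/1.02 = −243.4.

s = -243.4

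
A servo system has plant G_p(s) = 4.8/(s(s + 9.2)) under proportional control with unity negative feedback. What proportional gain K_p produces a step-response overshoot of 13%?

From %OS = 100·exp(−πζ/√(1−ζ²)) = 13%, ζ = −ln(0.13)/√(π²+ln²(0.13)) = 0.5446.
Characteristic equation s² + 9.2s + 4.8K_p = 0 gives ζ = 9.2/(2√(4.8K_p)).
Setting ζ = 0.5446: √(4.8K_p) = 9.2/(2·0.5446) = 8.446, so K_p = 71.33/4.8 = 14.9.

K_p = 14.9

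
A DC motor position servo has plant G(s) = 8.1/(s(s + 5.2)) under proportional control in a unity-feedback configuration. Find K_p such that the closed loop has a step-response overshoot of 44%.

From %OS = 100·exp(−πζ/√(1−ζ²)) = 44%, ζ = −ln(0.44)/√(π²+ln²(0.44)) = 0.2528.
Characteristic equation s² + 5.2s + 8.1K_p = 0 gives ζ = 5.2/(2√(8.1K_p)).
Setting ζ = 0.2528: √(8.1K_p) = 5.2/(2·0.2528) = 10.28, so K_p = 105.7/8.1 = 13.1.

K_p = 13.1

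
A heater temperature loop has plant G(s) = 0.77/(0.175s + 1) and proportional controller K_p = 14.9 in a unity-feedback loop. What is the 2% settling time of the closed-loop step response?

Closed loop: T(s) = K_p·G/(1+K_p·G) = 11.47/(0.175s + 1 + 11.47), with pole at s = −(1 + 11.47)/0.175 = −71.27.
τ = 1/71.27 = 0.01403 s, so 2% settling time ≈ 4τ = 0.0561 s.

T_s ≈ 0.0561 s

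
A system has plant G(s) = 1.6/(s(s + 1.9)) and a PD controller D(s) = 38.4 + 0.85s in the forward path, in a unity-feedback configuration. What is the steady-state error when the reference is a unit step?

0

The open loop D(s)G(s) has a pole at the origin (type 1), so the static position error constant is infinite and e_ss = 1/(1+∞) = 0.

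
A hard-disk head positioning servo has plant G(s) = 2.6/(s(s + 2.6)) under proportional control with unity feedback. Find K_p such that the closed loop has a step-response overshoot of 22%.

From %OS = 100·exp(−πζ/√(1−ζ²)) = 22%, ζ = −ln(0.22)/√(π²+ln²(0.22)) = 0.4342.
Characteristic equation s² + 2.6s + 2.6K_p = 0 gives ζ = 2.6/(2√(2.6K_p)).
Setting ζ = 0.4342: √(2.6K_p) = 2.6/(2·0.4342) = 2.994, so K_p = 8.965/2.6 = 3.45.

K_p = 3.45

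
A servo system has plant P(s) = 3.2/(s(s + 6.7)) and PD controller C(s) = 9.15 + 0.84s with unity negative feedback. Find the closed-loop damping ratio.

ζ = 0.867

Forward path: (9.15 + 0.84s)·3.2/(s(s+6.7)). The closed-loop characteristic equation is s² + (6.7 + 3.2·0.84)s + 3.2·9.15 = 0.
That is s² + 9.388s + 29.28 = 0, so ω_n = 5.411 rad/s and ζ = 9.388/(2·5.411) = 0.8675.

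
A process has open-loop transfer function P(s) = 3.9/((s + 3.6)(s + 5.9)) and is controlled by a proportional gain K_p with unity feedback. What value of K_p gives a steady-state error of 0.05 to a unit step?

K_p = 103

The loop is type 0, so e_ss(step) = 1/(1 + K_pos) with K_pos = K_p·P(0).
P(0) = 0.1836. Require 1/(1 + K_p·0.1836) = 0.05, so 1 + 0.1836·K_p = 20.
K_p = (20 − 1)/0.1836 = 103.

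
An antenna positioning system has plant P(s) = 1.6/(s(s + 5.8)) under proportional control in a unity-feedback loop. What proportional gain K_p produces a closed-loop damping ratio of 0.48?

K_p = 22.8

Closed-loop characteristic equation: s² + 5.8s + K_p·1.6 = 0.
So ω_n = √(1.6K_p) and 2ζω_n = 5.8, giving ζ = 5.8/(2√(1.6K_p)).
Setting ζ = 0.48: √(1.6K_p) = 5.8/(2·0.48) = 6.042, so K_p = 36.5/1.6 = 22.8.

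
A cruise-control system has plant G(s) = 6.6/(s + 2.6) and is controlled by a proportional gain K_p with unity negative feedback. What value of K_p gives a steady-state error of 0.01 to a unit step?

K_p = 39

The loop is type 0, so e_ss(step) = 1/(1 + K_pos) with K_pos = K_p·G(0).
G(0) = 2.538. Require 1/(1 + K_p·2.538) = 0.01, so 1 + 2.538·K_p = 100.
K_p = (100 − 1)/2.538 = 39.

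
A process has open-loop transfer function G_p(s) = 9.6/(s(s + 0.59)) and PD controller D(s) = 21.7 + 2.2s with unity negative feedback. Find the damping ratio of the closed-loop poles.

Forward path: (21.7 + 2.2s)·9.6/(s(s+0.59)). The closed-loop characteristic equation is s² + (0.59 + 9.6·2.2)s + 9.6·21.7 = 0.
That is s² + 21.71s + 208.3 = 0, so ω_n = 14.43 rad/s and ζ = 21.71/(2·14.43) = 0.7521.

ζ = 0.752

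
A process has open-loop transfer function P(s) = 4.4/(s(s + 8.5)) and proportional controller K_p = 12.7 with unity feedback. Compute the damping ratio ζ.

1 + K_p·P(s) = 0 gives s² + 8.5s + 55.88 = 0.
So ω_n² = 55.88 ⇒ ω_n = 7.475 rad/s, and ζ = 8.5/(2ω_n) = 0.569.

ζ = 0.569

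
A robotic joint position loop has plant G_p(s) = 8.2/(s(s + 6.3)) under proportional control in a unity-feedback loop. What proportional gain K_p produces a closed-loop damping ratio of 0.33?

K_p = 11.1

Closed-loop characteristic equation: s² + 6.3s + K_p·8.2 = 0.
So ω_n = √(8.2K_p) and 2ζω_n = 6.3, giving ζ = 6.3/(2√(8.2K_p)).
Setting ζ = 0.33: √(8.2K_p) = 6.3/(2·0.33) = 9.545, so K_p = 91.12/8.2 = 11.1.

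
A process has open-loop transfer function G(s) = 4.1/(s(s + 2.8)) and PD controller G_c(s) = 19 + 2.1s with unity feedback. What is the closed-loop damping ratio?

Forward path: (19 + 2.1s)·4.1/(s(s+2.8)). The closed-loop characteristic equation is s² + (2.8 + 4.1·2.1)s + 4.1·19 = 0.
That is s² + 11.41s + 77.9 = 0, so ω_n = 8.826 rad/s and ζ = 11.41/(2·8.826) = 0.6464.

ζ = 0.646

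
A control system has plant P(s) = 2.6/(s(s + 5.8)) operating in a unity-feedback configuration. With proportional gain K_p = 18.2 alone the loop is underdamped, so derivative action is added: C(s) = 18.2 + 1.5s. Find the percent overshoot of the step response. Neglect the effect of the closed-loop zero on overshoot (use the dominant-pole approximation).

Forward path: (18.2 + 1.5s)·2.6/(s(s+5.8)). The closed-loop characteristic equation is s² + (5.8 + 2.6·1.5)s + 2.6·18.2 = 0.
That is s² + 9.7s + 47.32 = 0, so ω_n = 6.879 rad/s and ζ = 9.7/(2·6.879) = 0.705.
%OS = 100·exp(−πζ/√(1−ζ²)) = 4.4%.

4.4%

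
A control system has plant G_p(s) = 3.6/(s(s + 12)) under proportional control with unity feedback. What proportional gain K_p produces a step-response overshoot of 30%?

From %OS = 100·exp(−πζ/√(1−ζ²)) = 30%, ζ = −ln(0.3)/√(π²+ln²(0.3)) = 0.3579.
Characteristic equation s² + 12s + 3.6K_p = 0 gives ζ = 12/(2√(3.6K_p)).
Setting ζ = 0.3579: √(3.6K_p) = 12/(2·0.3579) = 16.77, so K_p = 281.1/3.6 = 78.1.

K_p = 78.1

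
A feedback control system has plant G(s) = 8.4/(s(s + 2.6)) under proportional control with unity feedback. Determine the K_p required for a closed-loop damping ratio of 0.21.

Closed-loop characteristic equation: s² + 2.6s + K_p·8.4 = 0.
So ω_n = √(8.4K_p) and 2ζω_n = 2.6, giving ζ = 2.6/(2√(8.4K_p)).
Setting ζ = 0.21: √(8.4K_p) = 2.6/(2·0.21) = 6.19, so K_p = 38.32/8.4 = 4.56.

K_p = 4.56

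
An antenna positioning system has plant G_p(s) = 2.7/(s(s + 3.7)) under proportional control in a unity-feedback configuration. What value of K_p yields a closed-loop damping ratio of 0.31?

K_p = 13.2

Closed-loop characteristic equation: s² + 3.7s + K_p·2.7 = 0.
So ω_n = √(2.7K_p) and 2ζω_n = 3.7, giving ζ = 3.7/(2√(2.7K_p)).
Setting ζ = 0.31: √(2.7K_p) = 3.7/(2·0.31) = 5.968, so K_p = 35.61/2.7 = 13.2.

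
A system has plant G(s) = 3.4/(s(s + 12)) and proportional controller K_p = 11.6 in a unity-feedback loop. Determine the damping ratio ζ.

ζ = 0.955

The closed-loop denominator is s(s+12) + 11.6·3.4 = s² + 12s + 39.44.
Matching s² + 2ζω_n s + ω_n²: ω_n = √39.44 = 6.28 rad/s and 2ζω_n = 12, so ζ = 12/(2·6.28) = 0.955.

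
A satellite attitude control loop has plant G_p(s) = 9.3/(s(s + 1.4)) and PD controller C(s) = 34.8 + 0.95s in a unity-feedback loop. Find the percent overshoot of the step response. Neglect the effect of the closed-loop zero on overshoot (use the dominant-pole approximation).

39.4%

Forward path: (34.8 + 0.95s)·9.3/(s(s+1.4)). The closed-loop characteristic equation is s² + (1.4 + 9.3·0.95)s + 9.3·34.8 = 0.
That is s² + 10.24s + 323.6 = 0, so ω_n = 17.99 rad/s and ζ = 10.24/(2·17.99) = 0.2845.
%OS = 100·exp(−πζ/√(1−ζ²)) = 39.4%.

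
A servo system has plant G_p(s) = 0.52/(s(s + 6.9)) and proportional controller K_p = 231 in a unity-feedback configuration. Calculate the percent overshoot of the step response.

35.3%

From 1 + K_pG_p(s) = 0: s² + 6.9s + 120.1 = 0 ⇒ ω_n = 10.96, ζ = 0.3148.
%OS = 100·exp(−πζ/√(1−ζ²)) = 100·exp(−π·0.3148/√0.9009) = 35.3%.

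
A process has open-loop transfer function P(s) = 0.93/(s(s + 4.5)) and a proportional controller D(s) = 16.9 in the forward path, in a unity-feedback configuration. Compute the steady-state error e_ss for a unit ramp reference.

The loop has one pole at the origin (type 1). Velocity error constant K_v = lim_{s→0} s·D(s)P(s) = 16.9·0.93/4.5 = 3.493.
Steady-state error to a unit ramp: e_ss = 1/K_v = 0.286.

0.286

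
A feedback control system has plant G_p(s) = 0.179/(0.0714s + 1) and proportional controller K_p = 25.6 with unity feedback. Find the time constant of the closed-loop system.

Closed loop: T(s) = K_p·G_p/(1+K_p·G_p) = 4.582/(0.0714s + 1 + 4.582), with pole at s = −(1 + 4.582)/0.0714 = −78.18.
Closed-loop time constant τ = 1/78.18 = 0.0128 s.

τ = 0.0128 s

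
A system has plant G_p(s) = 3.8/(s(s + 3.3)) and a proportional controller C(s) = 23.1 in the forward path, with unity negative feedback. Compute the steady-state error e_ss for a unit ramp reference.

The loop has one pole at the origin (type 1). Velocity error constant K_v = lim_{s→0} s·C(s)G_p(s) = 23.1·3.8/3.3 = 26.6.
Steady-state error to a unit ramp: e_ss = 1/K_v = 0.0376.

0.0376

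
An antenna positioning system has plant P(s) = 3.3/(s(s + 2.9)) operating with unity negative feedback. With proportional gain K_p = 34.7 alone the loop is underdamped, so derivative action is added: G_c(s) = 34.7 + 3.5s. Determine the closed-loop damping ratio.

ζ = 0.675

Forward path: (34.7 + 3.5s)·3.3/(s(s+2.9)). The closed-loop characteristic equation is s² + (2.9 + 3.3·3.5)s + 3.3·34.7 = 0.
That is s² + 14.45s + 114.5 = 0, so ω_n = 10.7 rad/s and ζ = 14.45/(2·10.7) = 0.6752.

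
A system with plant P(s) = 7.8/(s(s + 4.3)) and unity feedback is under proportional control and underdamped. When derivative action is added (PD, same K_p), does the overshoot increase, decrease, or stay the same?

The derivative term adds K·K_d to the s-coefficient of the characteristic equation, raising 2ζω_n while ω_n is unchanged; ζ increases, so overshoot decreases.

decrease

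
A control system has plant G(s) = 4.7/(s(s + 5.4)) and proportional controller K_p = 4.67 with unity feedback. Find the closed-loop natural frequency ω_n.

1 + K_p·G(s) = 0 gives s² + 5.4s + 21.95 = 0.
Matching s² + 2ζω_n s + ω_n²: ω_n = √21.95 = 4.685 rad/s and 2ζω_n = 5.4, so ζ = 5.4/(2·4.685) = 0.576.

ω_n = 4.68 rad/s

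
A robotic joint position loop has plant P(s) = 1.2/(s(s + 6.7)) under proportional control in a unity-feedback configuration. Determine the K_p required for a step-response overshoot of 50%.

K_p = 201

From %OS = 100·exp(−πζ/√(1−ζ²)) = 50%, ζ = −ln(0.5)/√(π²+ln²(0.5)) = 0.2155.
Characteristic equation s² + 6.7s + 1.2K_p = 0 gives ζ = 6.7/(2√(1.2K_p)).
Setting ζ = 0.2155: √(1.2K_p) = 6.7/(2·0.2155) = 15.55, so K_p = 241.8/1.2 = 201.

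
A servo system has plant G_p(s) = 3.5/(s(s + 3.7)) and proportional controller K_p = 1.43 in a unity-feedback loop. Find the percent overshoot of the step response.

0.985%

From 1 + K_pG_p(s) = 0: s² + 3.7s + 5.005 = 0 ⇒ ω_n = 2.237, ζ = 0.8269.
%OS = 100·exp(−πζ/√(1−ζ²)) = 100·exp(−π·0.8269/√0.3162) = 0.985%.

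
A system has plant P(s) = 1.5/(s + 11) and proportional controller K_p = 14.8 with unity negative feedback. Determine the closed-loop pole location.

Closed-loop transfer function: T(s) = K_p·P(s)/(1 + K_p·P(s)) = 22.2/(s + 11 + 22.2) = 22.2/(s + 33.2).
The closed-loop pole is at s = −33.2.

s = -33.2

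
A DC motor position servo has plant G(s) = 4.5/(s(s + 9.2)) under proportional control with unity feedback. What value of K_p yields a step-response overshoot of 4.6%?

K_p = 9.6

From %OS = 100·exp(−πζ/√(1−ζ²)) = 4.6%, ζ = −ln(0.046)/√(π²+ln²(0.046)) = 0.7.
Characteristic equation s² + 9.2s + 4.5K_p = 0 gives ζ = 9.2/(2√(4.5K_p)).
Setting ζ = 0.7: √(4.5K_p) = 9.2/(2·0.7) = 6.572, so K_p = 43.19/4.5 = 9.6.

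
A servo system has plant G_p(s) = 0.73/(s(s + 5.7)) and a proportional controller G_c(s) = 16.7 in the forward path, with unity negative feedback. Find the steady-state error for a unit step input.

0

The open loop G_c(s)G_p(s) has a pole at the origin (type 1), so the static position error constant is infinite and e_ss = 1/(1+∞) = 0.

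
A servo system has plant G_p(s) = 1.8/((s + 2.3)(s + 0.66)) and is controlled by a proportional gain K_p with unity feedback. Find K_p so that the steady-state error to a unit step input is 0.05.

The loop is type 0, so e_ss(step) = 1/(1 + K_pos) with K_pos = K_p·G_p(0).
G_p(0) = 1.186. Require 1/(1 + K_p·1.186) = 0.05, so 1 + 1.186·K_p = 20.
K_p = (20 − 1)/1.186 = 16.

K_p = 16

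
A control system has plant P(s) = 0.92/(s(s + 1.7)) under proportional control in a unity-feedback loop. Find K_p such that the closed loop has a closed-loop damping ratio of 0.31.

Closed-loop characteristic equation: s² + 1.7s + K_p·0.92 = 0.
So ω_n = √(0.92K_p) and 2ζω_n = 1.7, giving ζ = 1.7/(2√(0.92K_p)).
Setting ζ = 0.31: √(0.92K_p) = 1.7/(2·0.31) = 2.742, so K_p = 7.518/0.92 = 8.17.

K_p = 8.17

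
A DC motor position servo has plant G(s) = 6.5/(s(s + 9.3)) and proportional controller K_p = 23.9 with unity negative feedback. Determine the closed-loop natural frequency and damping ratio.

ω_n = 12.5 rad/s, ζ = 0.373

1 + K_p·G(s) = 0 gives s² + 9.3s + 155.3 = 0.
So ω_n² = 155.3 ⇒ ω_n = 12.46 rad/s, and ζ = 9.3/(2ω_n) = 0.373.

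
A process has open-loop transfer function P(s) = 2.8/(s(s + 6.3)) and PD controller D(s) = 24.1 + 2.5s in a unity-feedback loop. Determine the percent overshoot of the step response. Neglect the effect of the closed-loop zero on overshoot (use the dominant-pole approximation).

1.31%

Forward path: (24.1 + 2.5s)·2.8/(s(s+6.3)). The closed-loop characteristic equation is s² + (6.3 + 2.8·2.5)s + 2.8·24.1 = 0.
That is s² + 13.3s + 67.48 = 0, so ω_n = 8.215 rad/s and ζ = 13.3/(2·8.215) = 0.8095.
%OS = 100·exp(−πζ/√(1−ζ²)) = 1.31%.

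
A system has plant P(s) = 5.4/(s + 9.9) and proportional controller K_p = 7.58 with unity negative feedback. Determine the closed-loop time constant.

Closed-loop transfer function: T(s) = K_p·P(s)/(1 + K_p·P(s)) = 40.93/(s + 9.9 + 40.93) = 40.93/(s + 50.83).
Time constant τ = 1/50.83 = 0.0197 s.

τ = 0.0197 s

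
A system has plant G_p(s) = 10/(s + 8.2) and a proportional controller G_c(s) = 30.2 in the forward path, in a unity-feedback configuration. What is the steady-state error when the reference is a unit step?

The loop is type 0. Static position error constant K_pos = G_c(0)·G_p(0) = 30.2·1.22 = 36.83.
Steady-state error to a unit step: e_ss = 1/(1+K_pos) = 1/37.83 = 0.0264.

0.0264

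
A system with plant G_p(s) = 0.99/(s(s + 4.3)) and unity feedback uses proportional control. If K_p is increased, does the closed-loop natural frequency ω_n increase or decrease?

ω_n = √(0.99·K_p), which grows with K_p.

increase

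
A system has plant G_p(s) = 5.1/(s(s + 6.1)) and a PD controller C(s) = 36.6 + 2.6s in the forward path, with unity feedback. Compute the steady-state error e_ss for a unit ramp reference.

The loop has one pole at the origin (type 1). Velocity error constant K_v = lim_{s→0} s·C(s)G_p(s) = 36.6·5.1/6.1 = 30.6.
Steady-state error to a unit ramp: e_ss = 1/K_v = 0.0327.

0.0327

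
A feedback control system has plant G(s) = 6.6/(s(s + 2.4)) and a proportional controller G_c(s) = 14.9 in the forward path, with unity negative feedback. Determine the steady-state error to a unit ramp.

0.0244

The loop has one pole at the origin (type 1). Velocity error constant K_v = lim_{s→0} s·G_c(s)G(s) = 14.9·6.6/2.4 = 40.98.
Steady-state error to a unit ramp: e_ss = 1/K_v = 0.0244.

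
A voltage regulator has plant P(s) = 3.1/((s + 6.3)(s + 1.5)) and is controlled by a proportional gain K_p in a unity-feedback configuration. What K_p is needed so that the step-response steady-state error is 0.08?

K_p = 35.1

Steady-state error for a unit step on this type-0 loop is 1/(1 + K_p·P(0)).
P(0) = 0.328. Require 1/(1 + K_p·0.328) = 0.08, so 1 + 0.328·K_p = 12.5.
K_p = (12.5 − 1)/0.328 = 35.1.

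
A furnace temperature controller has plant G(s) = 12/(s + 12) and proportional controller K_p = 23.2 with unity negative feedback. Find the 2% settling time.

T_s ≈ 0.0138 s

Closed-loop transfer function: T(s) = K_p·G(s)/(1 + K_p·G(s)) = 278.4/(s + 12 + 278.4) = 278.4/(s + 290.4).
Time constant τ = 1/290.4 = 0.003444 s, so the 2% settling time is about 4τ = 0.0138 s.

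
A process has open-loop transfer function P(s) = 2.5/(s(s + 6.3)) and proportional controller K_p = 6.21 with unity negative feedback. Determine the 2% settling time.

T_s ≈ 1.27 s

From 1 + K_pP(s) = 0: s² + 6.3s + 15.53 = 0 ⇒ ω_n = 3.94, ζ = 0.7995.
2% settling time T_s ≈ 4/(ζω_n) = 4/3.15 = 1.27 s.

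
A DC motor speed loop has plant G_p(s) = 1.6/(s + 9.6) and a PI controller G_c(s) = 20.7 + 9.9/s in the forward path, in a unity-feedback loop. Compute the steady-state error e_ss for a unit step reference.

0

The open loop G_c(s)G_p(s) has a pole at the origin (type 1), so the static position error constant is infinite and e_ss = 1/(1+∞) = 0.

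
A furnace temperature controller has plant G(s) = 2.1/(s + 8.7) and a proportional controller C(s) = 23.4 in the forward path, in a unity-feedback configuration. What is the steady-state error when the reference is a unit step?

The loop is type 0. Static position error constant K_pos = C(0)·G(0) = 23.4·0.2414 = 5.648.
Steady-state error to a unit step: e_ss = 1/(1+K_pos) = 1/6.648 = 0.15.

0.15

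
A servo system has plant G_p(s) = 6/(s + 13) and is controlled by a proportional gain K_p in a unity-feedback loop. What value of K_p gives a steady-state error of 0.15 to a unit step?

K_p = 12.3

Steady-state error for a unit step on this type-0 loop is 1/(1 + K_p·G_p(0)).
G_p(0) = 0.4615. Require 1/(1 + K_p·0.4615) = 0.15, so 1 + 0.4615·K_p = 6.667.
K_p = (6.667 − 1)/0.4615 = 12.3.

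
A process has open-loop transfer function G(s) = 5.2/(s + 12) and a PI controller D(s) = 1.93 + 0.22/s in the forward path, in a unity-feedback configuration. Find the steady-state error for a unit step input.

The open loop D(s)G(s) has a pole at the origin (type 1), so the static position error constant is infinite and e_ss = 1/(1+∞) = 0.

0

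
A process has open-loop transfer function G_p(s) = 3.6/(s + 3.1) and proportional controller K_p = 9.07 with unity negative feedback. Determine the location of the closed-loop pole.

s = -35.75

Closed-loop transfer function: T(s) = K_p·G_p(s)/(1 + K_p·G_p(s)) = 32.65/(s + 3.1 + 32.65) = 32.65/(s + 35.75).
The closed-loop pole is at s = −35.75.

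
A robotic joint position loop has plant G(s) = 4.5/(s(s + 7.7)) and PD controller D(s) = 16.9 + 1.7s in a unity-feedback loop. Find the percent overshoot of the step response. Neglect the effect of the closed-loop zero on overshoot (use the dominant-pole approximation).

Forward path: (16.9 + 1.7s)·4.5/(s(s+7.7)). The closed-loop characteristic equation is s² + (7.7 + 4.5·1.7)s + 4.5·16.9 = 0.
That is s² + 15.35s + 76.05 = 0, so ω_n = 8.721 rad/s and ζ = 15.35/(2·8.721) = 0.8801.
%OS = 100·exp(−πζ/√(1−ζ²)) = 0.296%.

0.296%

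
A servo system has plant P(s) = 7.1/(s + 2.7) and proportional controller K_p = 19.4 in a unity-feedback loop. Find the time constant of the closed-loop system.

Closed-loop transfer function: T(s) = K_p·P(s)/(1 + K_p·P(s)) = 137.7/(s + 2.7 + 137.7) = 137.7/(s + 140.4).
Time constant τ = 1/140.4 = 0.00712 s.

τ = 0.00712 s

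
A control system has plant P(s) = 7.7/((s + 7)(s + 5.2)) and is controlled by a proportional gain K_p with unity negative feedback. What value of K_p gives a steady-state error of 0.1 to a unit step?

The loop is type 0, so e_ss(step) = 1/(1 + K_pos) with K_pos = K_p·P(0).
P(0) = 0.2115. Require 1/(1 + K_p·0.2115) = 0.1, so 1 + 0.2115·K_p = 10.
K_p = (10 − 1)/0.2115 = 42.5.

K_p = 42.5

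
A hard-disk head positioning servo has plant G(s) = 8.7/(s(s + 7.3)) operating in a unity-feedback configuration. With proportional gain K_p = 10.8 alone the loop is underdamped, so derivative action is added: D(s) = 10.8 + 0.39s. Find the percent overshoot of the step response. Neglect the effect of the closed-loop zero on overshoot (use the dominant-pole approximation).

Forward path: (10.8 + 0.39s)·8.7/(s(s+7.3)). The closed-loop characteristic equation is s² + (7.3 + 8.7·0.39)s + 8.7·10.8 = 0.
That is s² + 10.69s + 93.96 = 0, so ω_n = 9.693 rad/s and ζ = 10.69/(2·9.693) = 0.5516.
%OS = 100·exp(−πζ/√(1−ζ²)) = 12.5%.

12.5%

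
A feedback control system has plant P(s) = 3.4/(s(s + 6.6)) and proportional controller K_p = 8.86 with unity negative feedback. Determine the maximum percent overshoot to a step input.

9.41%

Closed-loop characteristic equation: s² + 6.6s + 30.12 = 0, so ω_n = 5.489 rad/s and ζ = 6.6/(2·5.489) = 0.6013.
%OS = 100·exp(−πζ/√(1−ζ²)) = 100·exp(−π·0.6013/√0.6385) = 9.41%.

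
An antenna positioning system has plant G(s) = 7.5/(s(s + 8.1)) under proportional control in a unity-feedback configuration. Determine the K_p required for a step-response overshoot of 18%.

K_p = 9.53

From %OS = 100·exp(−πζ/√(1−ζ²)) = 18%, ζ = −ln(0.18)/√(π²+ln²(0.18)) = 0.4791.
Characteristic equation s² + 8.1s + 7.5K_p = 0 gives ζ = 8.1/(2√(7.5K_p)).
Setting ζ = 0.4791: √(7.5K_p) = 8.1/(2·0.4791) = 8.453, so K_p = 71.46/7.5 = 9.53.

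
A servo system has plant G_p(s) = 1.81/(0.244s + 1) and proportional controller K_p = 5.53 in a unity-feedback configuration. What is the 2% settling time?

T_s ≈ 0.0887 s

Closed loop: T(s) = K_p·G_p/(1+K_p·G_p) = 10.01/(0.244s + 1 + 10.01), with pole at s = −(1 + 10.01)/0.244 = −45.12.
τ = 1/45.12 = 0.02216 s, so 2% settling time ≈ 4τ = 0.0887 s.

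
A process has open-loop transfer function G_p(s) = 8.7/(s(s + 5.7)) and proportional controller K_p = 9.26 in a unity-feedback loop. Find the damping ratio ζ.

1 + K_p·G_p(s) = 0 gives s² + 5.7s + 80.56 = 0.
So ω_n² = 80.56 ⇒ ω_n = 8.976 rad/s, and ζ = 5.7/(2ω_n) = 0.318.

ζ = 0.318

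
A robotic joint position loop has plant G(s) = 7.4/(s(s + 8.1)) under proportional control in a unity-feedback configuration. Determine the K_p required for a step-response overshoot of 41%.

From %OS = 100·exp(−πζ/√(1−ζ²)) = 41%, ζ = −ln(0.41)/√(π²+ln²(0.41)) = 0.273.
Characteristic equation s² + 8.1s + 7.4K_p = 0 gives ζ = 8.1/(2√(7.4K_p)).
Setting ζ = 0.273: √(7.4K_p) = 8.1/(2·0.273) = 14.83, so K_p = 220/7.4 = 29.7.

K_p = 29.7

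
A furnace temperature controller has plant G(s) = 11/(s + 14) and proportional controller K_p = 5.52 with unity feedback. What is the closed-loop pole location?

Closed-loop transfer function: T(s) = K_p·G(s)/(1 + K_p·G(s)) = 60.72/(s + 14 + 60.72) = 60.72/(s + 74.72).
The closed-loop pole is at s = −74.72.

s = -74.72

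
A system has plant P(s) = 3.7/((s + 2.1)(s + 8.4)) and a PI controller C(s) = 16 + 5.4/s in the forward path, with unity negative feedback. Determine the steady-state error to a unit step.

0

The open loop C(s)P(s) has a pole at the origin (type 1), so the static position error constant is infinite and e_ss = 1/(1+∞) = 0.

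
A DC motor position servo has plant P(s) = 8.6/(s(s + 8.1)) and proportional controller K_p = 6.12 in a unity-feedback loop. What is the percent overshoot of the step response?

12.1%

From 1 + K_pP(s) = 0: s² + 8.1s + 52.63 = 0 ⇒ ω_n = 7.255, ζ = 0.5583.
%OS = 100·exp(−πζ/√(1−ζ²)) = 100·exp(−π·0.5583/√0.6884) = 12.1%.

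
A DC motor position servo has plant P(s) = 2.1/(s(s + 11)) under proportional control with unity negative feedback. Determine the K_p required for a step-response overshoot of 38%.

K_p = 166

From %OS = 100·exp(−πζ/√(1−ζ²)) = 38%, ζ = −ln(0.38)/√(π²+ln²(0.38)) = 0.2943.
Characteristic equation s² + 11s + 2.1K_p = 0 gives ζ = 11/(2√(2.1K_p)).
Setting ζ = 0.2943: √(2.1K_p) = 11/(2·0.2943) = 18.69, so K_p = 349.1/2.1 = 166.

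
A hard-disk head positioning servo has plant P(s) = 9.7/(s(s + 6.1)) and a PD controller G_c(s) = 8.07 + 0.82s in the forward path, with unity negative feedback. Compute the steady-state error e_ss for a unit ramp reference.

0.0779

The loop has one pole at the origin (type 1). Velocity error constant K_v = lim_{s→0} s·G_c(s)P(s) = 8.07·9.7/6.1 = 12.83.
Steady-state error to a unit ramp: e_ss = 1/K_v = 0.0779.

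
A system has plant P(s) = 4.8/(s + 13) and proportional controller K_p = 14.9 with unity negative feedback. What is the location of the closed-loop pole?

Closed-loop transfer function: T(s) = K_p·P(s)/(1 + K_p·P(s)) = 71.52/(s + 13 + 71.52) = 71.52/(s + 84.52).
The closed-loop pole is at s = −84.52.

s = -84.52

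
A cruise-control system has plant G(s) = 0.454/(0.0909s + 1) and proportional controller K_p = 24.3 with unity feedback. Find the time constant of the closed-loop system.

Closed loop: T(s) = K_p·G/(1+K_p·G) = 11.03/(0.0909s + 1 + 11.03), with pole at s = −(1 + 11.03)/0.0909 = −132.4.
Closed-loop time constant τ = 1/132.4 = 0.00755 s.

τ = 0.00755 s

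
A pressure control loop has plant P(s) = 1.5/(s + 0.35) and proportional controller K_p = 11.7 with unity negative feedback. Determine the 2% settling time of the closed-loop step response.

T_s ≈ 0.223 s

Closed-loop transfer function: T(s) = K_p·P(s)/(1 + K_p·P(s)) = 17.55/(s + 0.35 + 17.55) = 17.55/(s + 17.9).
Time constant τ = 1/17.9 = 0.05587 s, so the 2% settling time is about 4τ = 0.223 s.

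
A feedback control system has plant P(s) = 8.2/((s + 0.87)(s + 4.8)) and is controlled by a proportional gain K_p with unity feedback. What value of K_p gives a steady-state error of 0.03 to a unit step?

Steady-state error for a unit step on this type-0 loop is 1/(1 + K_p·P(0)).
P(0) = 1.964. Require 1/(1 + K_p·1.964) = 0.03, so 1 + 1.964·K_p = 33.33.
K_p = (33.33 − 1)/1.964 = 16.5.

K_p = 16.5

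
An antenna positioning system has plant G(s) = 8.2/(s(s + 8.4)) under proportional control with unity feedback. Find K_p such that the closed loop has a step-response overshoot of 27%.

From %OS = 100·exp(−πζ/√(1−ζ²)) = 27%, ζ = −ln(0.27)/√(π²+ln²(0.27)) = 0.3847.
Characteristic equation s² + 8.4s + 8.2K_p = 0 gives ζ = 8.4/(2√(8.2K_p)).
Setting ζ = 0.3847: √(8.2K_p) = 8.4/(2·0.3847) = 10.92, so K_p = 119.2/8.2 = 14.5.

K_p = 14.5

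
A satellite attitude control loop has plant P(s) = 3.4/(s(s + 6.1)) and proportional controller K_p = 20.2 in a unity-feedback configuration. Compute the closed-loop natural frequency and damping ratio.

With unity feedback the closed-loop characteristic equation is s² + 6.1s + 20.2·3.4 = s² + 6.1s + 68.68 = 0.
So ω_n² = 68.68 ⇒ ω_n = 8.287 rad/s, and ζ = 6.1/(2ω_n) = 0.368.

ω_n = 8.29 rad/s, ζ = 0.368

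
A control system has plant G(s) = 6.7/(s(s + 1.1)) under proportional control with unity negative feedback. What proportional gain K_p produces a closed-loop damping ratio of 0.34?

K_p = 0.391

Closed-loop characteristic equation: s² + 1.1s + K_p·6.7 = 0.
So ω_n = √(6.7K_p) and 2ζω_n = 1.1, giving ζ = 1.1/(2√(6.7K_p)).
Setting ζ = 0.34: √(6.7K_p) = 1.1/(2·0.34) = 1.618, so K_p = 2.617/6.7 = 0.391.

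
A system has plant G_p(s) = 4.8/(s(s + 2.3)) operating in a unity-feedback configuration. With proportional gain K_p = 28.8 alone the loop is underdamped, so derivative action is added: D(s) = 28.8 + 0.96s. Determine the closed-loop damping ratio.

Forward path: (28.8 + 0.96s)·4.8/(s(s+2.3)). The closed-loop characteristic equation is s² + (2.3 + 4.8·0.96)s + 4.8·28.8 = 0.
That is s² + 6.908s + 138.2 = 0, so ω_n = 11.76 rad/s and ζ = 6.908/(2·11.76) = 0.2938.

ζ = 0.294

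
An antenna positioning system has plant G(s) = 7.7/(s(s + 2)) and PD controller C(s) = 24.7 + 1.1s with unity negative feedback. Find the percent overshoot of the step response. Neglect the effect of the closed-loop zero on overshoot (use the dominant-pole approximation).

27.6%

Forward path: (24.7 + 1.1s)·7.7/(s(s+2)). The closed-loop characteristic equation is s² + (2 + 7.7·1.1)s + 7.7·24.7 = 0.
That is s² + 10.47s + 190.2 = 0, so ω_n = 13.79 rad/s and ζ = 10.47/(2·13.79) = 0.3796.
%OS = 100·exp(−πζ/√(1−ζ²)) = 27.6%.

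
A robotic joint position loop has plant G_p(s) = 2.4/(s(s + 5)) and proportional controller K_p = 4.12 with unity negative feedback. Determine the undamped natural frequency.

ω_n = 3.14 rad/s

The closed-loop denominator is s(s+5) + 4.12·2.4 = s² + 5s + 9.888.
Matching s² + 2ζω_n s + ω_n²: ω_n = √9.888 = 3.145 rad/s and 2ζω_n = 5, so ζ = 5/(2·3.145) = 0.795.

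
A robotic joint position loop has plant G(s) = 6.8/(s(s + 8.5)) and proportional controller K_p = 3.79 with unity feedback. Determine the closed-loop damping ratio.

With unity feedback the closed-loop characteristic equation is s² + 8.5s + 3.79·6.8 = s² + 8.5s + 25.77 = 0.
Matching s² + 2ζω_n s + ω_n²: ω_n = √25.77 = 5.077 rad/s and 2ζω_n = 8.5, so ζ = 8.5/(2·5.077) = 0.837.

ζ = 0.837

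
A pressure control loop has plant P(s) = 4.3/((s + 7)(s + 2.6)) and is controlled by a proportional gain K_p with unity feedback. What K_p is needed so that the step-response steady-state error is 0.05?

K_p = 80.4

Steady-state error for a unit step on this type-0 loop is 1/(1 + K_p·P(0)).
P(0) = 0.2363. Require 1/(1 + K_p·0.2363) = 0.05, so 1 + 0.2363·K_p = 20.
K_p = (20 − 1)/0.2363 = 80.4.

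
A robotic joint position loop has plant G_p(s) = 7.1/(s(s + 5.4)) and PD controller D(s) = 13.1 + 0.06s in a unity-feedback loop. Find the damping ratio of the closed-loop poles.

ζ = 0.302

Forward path: (13.1 + 0.06s)·7.1/(s(s+5.4)). The closed-loop characteristic equation is s² + (5.4 + 7.1·0.06)s + 7.1·13.1 = 0.
That is s² + 5.826s + 93.01 = 0, so ω_n = 9.644 rad/s and ζ = 5.826/(2·9.644) = 0.302.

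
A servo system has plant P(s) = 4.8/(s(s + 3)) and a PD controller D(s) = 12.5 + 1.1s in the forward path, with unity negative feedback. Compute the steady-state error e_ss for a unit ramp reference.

The loop has one pole at the origin (type 1). Velocity error constant K_v = lim_{s→0} s·D(s)P(s) = 12.5·4.8/3 = 20.
Steady-state error to a unit ramp: e_ss = 1/K_v = 0.05.

0.05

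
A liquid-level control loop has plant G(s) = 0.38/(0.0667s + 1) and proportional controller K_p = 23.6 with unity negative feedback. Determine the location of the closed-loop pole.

s = -149.4

Closed loop: T(s) = K_p·G/(1+K_p·G) = 8.968/(0.0667s + 1 + 8.968), with pole at s = −(1 + 8.968)/0.0667 = −149.4.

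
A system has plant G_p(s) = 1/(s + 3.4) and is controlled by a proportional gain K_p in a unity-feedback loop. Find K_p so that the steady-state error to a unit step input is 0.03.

For a type-0 loop with proportional control, e_ss = 1/(1 + K_p·G_p(0)).
G_p(0) = 0.2941. Require 1/(1 + K_p·0.2941) = 0.03, so 1 + 0.2941·K_p = 33.33.
K_p = (33.33 − 1)/0.2941 = 110.

K_p = 110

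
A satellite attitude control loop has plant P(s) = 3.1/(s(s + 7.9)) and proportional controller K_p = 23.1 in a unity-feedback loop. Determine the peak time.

T_p = 0.42 s

The closed-loop denominator s² + 7.9s + 71.61 gives ω_n = √71.61 = 8.462 and ζ = 7.9/(2ω_n) = 0.4668.
Damped frequency ω_d = ω_n√(1−ζ²) = 7.484 rad/s, so peak time T_p = π/ω_d = 0.42 s.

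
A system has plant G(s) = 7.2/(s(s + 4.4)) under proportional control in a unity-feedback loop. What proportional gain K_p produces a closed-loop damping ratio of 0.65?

K_p = 1.59

Closed-loop characteristic equation: s² + 4.4s + K_p·7.2 = 0.
So ω_n = √(7.2K_p) and 2ζω_n = 4.4, giving ζ = 4.4/(2√(7.2K_p)).
Setting ζ = 0.65: √(7.2K_p) = 4.4/(2·0.65) = 3.385, so K_p = 11.46/7.2 = 1.59.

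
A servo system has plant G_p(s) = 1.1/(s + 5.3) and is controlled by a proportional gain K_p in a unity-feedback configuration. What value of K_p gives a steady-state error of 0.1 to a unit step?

K_p = 43.4

For a type-0 loop with proportional control, e_ss = 1/(1 + K_p·G_p(0)).
G_p(0) = 0.2075. Require 1/(1 + K_p·0.2075) = 0.1, so 1 + 0.2075·K_p = 10.
K_p = (10 − 1)/0.2075 = 43.4.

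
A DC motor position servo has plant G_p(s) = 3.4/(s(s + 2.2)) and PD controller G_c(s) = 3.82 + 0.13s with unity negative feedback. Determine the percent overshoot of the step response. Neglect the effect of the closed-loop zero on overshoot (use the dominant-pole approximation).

29%

Forward path: (3.82 + 0.13s)·3.4/(s(s+2.2)). The closed-loop characteristic equation is s² + (2.2 + 3.4·0.13)s + 3.4·3.82 = 0.
That is s² + 2.642s + 12.99 = 0, so ω_n = 3.604 rad/s and ζ = 2.642/(2·3.604) = 0.3665.
%OS = 100·exp(−πζ/√(1−ζ²)) = 29%.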